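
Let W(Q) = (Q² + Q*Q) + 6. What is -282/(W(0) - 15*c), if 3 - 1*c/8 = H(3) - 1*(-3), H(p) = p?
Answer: -47/61 ≈ -0.77049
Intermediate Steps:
W(Q) = 6 + 2*Q² (W(Q) = (Q² + Q²) + 6 = 2*Q² + 6 = 6 + 2*Q²)
c = -24 (c = 24 - 8*(3 - 1*(-3)) = 24 - 8*(3 + 3) = 24 - 8*6 = 24 - 48 = -24)
-282/(W(0) - 15*c) = -282/((6 + 2*0²) - 15*(-24)) = -282/((6 + 2*0) + 360) = -282/((6 + 0) + 360) = -282/(6 + 360) = -282/366 = -282*1/366 = -47/61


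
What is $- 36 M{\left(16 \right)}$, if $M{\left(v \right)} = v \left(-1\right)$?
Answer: $576$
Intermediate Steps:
$M{\left(v \right)} = - v$
$- 36 M{\left(16 \right)} = - 36 \left(\left(-1\right) 16\right) = \left(-36\right) \left(-16\right) = 576$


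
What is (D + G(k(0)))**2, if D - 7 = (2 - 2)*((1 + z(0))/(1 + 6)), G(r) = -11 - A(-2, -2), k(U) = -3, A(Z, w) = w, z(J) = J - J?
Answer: 4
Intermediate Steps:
z(J) = 0
G(r) = -9 (G(r) = -11 - 1*(-2) = -11 + 2 = -9)
D = 7 (D = 7 + (2 - 2)*((1 + 0)/(1 + 6)) = 7 + 0*(1/7) = 7 + 0 = 7)
(D + G(k(0)))**2 = (7 - 9)**2 = (-2)**2 = 4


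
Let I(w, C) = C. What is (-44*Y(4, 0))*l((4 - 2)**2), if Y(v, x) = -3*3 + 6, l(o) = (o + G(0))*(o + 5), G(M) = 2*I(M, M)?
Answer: 4752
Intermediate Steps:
G(M) = 2*M
l(o) = o*(5 + o) (l(o) = (o + 2*0)*(o + 5) = (o + 0)*(5 + o) = o*(5 + o))
Y(v, x) = -3 (Y(v, x) = -9 + 6 = -3)
(-44*Y(4, 0))*l((4 - 2)**2) = (-44*(-3))*((4 - 2)**2*(5 + (4 - 2)**2)) = 132*(2**2*(5 + 2**2)) = 132*(4*(5 + 4)) = 132*(4*9) = 132*36 = 4752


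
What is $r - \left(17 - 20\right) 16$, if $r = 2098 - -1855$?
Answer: $4001$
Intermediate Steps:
$r = 3953$ ($r = 2098 + 1855 = 3953$)
$r - \left(17 - 20\right) 16 = 3953 - \left(17 - 20\right) 16 = 3953 - \left(-3\right) 16 = 3953 - -48 = 3953 + 48 = 4001$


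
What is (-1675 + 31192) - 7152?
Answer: 22365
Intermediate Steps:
(-1675 + 31192) - 7152 = 29517 - 7152 = 22365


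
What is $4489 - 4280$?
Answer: $209$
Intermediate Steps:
$4489 - 4280 = 209$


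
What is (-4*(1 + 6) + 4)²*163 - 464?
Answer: 93424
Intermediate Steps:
(-4*(1 + 6) + 4)²*163 - 464 = (-4*7 + 4)²*163 - 464 = (-28 + 4)²*163 - 464 = (-24)²*163 - 464 = 576*163 - 464 = 93888 - 464 = 93424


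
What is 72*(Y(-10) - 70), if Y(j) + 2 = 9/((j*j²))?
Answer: -648081/125 ≈ -5184.6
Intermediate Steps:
Y(j) = -2 + 9/j³ (Y(j) = -2 + 9/((j*j²)) = -2 + 9/(j³) = -2 + 9/j³)
72*(Y(-10) - 70) = 72*((-2 + 9/(-10)³) - 70) = 72*((-2 + 9*(-1/1000)) - 70) = 72*((-2 - 9/1000) - 70) = 72*(-2009/1000 - 70) = 72*(-72009/1000) = -648081/125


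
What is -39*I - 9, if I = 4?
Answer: -165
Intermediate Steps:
-39*I - 9 = -39*4 - 9 = -156 - 9 = -165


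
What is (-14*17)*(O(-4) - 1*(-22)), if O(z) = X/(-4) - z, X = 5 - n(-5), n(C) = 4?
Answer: -12257/2 ≈ -6128.5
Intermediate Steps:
X = 1 (X = 5 - 1*4 = 5 - 4 = 1)
O(z) = -¼ - z (O(z) = 1/(-4) - z = 1*(-¼) - z = -¼ - z)
(-14*17)*(O(-4) - 1*(-22)) = (-14*17)*((-¼ - 1*(-4)) - 1*(-22)) = -238*((-¼ + 4) + 22) = -238*(15/4 + 22) = -238*103/4 = -12257/2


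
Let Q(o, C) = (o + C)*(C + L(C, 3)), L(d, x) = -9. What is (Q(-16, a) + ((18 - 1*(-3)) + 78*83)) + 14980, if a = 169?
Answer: 45955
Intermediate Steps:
Q(o, C) = (-9 + C)*(C + o) (Q(o, C) = (o + C)*(C - 9) = (C + o)*(-9 + C) = (-9 + C)*(C + o))
(Q(-16, a) + ((18 - 1*(-3)) + 78*83)) + 14980 = ((169**2 - 9*169 - 9*(-16) + 169*(-16)) + ((18 - 1*(-3)) + 78*83)) + 14980 = ((28561 - 1521 + 144 - 2704) + ((18 + 3) + 6474)) + 14980 = (24480 + (21 + 6474)) + 14980 = (24480 + 6495) + 14980 = 30975 + 14980 = 45955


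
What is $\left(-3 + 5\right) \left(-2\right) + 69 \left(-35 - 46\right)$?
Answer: $-5593$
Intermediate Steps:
$\left(-3 + 5\right) \left(-2\right) + 69 \left(-35 - 46\right) = 2 \left(-2\right) + 69 \left(-81\right) = -4 - 5589 = -5593$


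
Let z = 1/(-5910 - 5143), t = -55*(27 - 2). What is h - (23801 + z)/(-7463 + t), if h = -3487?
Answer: -170184726583/48843207 ≈ -3484.3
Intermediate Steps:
t = -1375 (t = -55*25 = -1375)
z = -1/11053 (z = 1/(-11053) = -1/11053 ≈ -9.0473e-5)
h - (23801 + z)/(-7463 + t) = -3487 - (23801 - 1/11053)/(-7463 - 1375) = -3487 - 263072452/(11053*(-8838)) = -3487 - 263072452*(-1)/(11053*8838) = -3487 - 1*(-131536226/48843207) = -3487 + 131536226/48843207 = -170184726583/48843207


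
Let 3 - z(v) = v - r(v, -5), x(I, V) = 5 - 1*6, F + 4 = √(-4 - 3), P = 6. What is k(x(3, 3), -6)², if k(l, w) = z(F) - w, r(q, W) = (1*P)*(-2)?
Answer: (1 - I*√7)² ≈ -6.0 - 5.2915*I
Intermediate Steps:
r(q, W) = -12 (r(q, W) = (1*6)*(-2) = 6*(-2) = -12)
F = -4 + I*√7 (F = -4 + √(-4 - 3) = -4 + √(-7) = -4 + I*√7 ≈ -4.0 + 2.6458*I)
x(I, V) = -1 (x(I, V) = 5 - 6 = -1)
z(v) = -9 - v (z(v) = 3 - (v - 1*(-12)) = 3 - (v + 12) = 3 - (12 + v) = 3 + (-12 - v) = -9 - v)
k(l, w) = -5 - w - I*√7 (k(l, w) = (-9 - (-4 + I*√7)) - w = (-9 + (4 - I*√7)) - w = (-5 - I*√7) - w = -5 - w - I*√7)
k(x(3, 3), -6)² = (-5 - 1*(-6) - I*√7)² = (-5 + 6 - I*√7)² = (1 - I*√7)²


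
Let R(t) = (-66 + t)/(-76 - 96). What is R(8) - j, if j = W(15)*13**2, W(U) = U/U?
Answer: -14505/86 ≈ -168.66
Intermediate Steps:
W(U) = 1
R(t) = 33/86 - t/172 (R(t) = (-66 + t)/(-172) = (-66 + t)*(-1/172) = 33/86 - t/172)
j = 169 (j = 1*13**2 = 1*169 = 169)
R(8) - j = (33/86 - 1/172*8) - 1*169 = (33/86 - 2/43) - 169 = 29/86 - 169 = -14505/86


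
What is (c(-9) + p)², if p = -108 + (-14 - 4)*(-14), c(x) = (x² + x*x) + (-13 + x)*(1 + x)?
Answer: 232324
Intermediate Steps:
c(x) = 2*x² + (1 + x)*(-13 + x) (c(x) = (x² + x²) + (1 + x)*(-13 + x) = 2*x² + (1 + x)*(-13 + x))
p = 144 (p = -108 - 18*(-14) = -108 + 252 = 144)
(c(-9) + p)² = ((-13 - 12*(-9) + 3*(-9)²) + 144)² = ((-13 + 108 + 3*81) + 144)² = ((-13 + 108 + 243) + 144)² = (338 + 144)² = 482² = 232324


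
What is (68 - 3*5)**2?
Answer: 2809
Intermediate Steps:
(68 - 3*5)**2 = (68 - 15)**2 = 53**2 = 2809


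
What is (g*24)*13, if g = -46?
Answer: -14352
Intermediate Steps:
(g*24)*13 = -46*24*13 = -1104*13 = -14352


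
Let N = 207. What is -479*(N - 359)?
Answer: 72808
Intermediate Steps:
-479*(N - 359) = -479*(207 - 359) = -479*(-152) = 72808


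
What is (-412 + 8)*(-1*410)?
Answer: 165640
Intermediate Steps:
(-412 + 8)*(-1*410) = -404*(-410) = 165640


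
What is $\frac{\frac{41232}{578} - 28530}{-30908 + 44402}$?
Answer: $- \frac{105443}{49997} \approx -2.109$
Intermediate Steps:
$\frac{\frac{41232}{578} - 28530}{-30908 + 44402} = \frac{41232 \cdot \frac{1}{578} - 28530}{13494} = \left(\frac{20616}{289} - 28530\right) \frac{1}{13494} = \left(- \frac{8224554}{289}\right) \frac{1}{13494} = - \frac{105443}{49997}$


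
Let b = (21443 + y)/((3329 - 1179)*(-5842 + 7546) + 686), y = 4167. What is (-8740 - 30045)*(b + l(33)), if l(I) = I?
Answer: -2345465628340/1832143 ≈ -1.2802e+6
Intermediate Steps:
b = 12805/1832143 (b = (21443 + 4167)/((3329 - 1179)*(-5842 + 7546) + 686) = 25610/(2150*1704 + 686) = 25610/(3663600 + 686) = 25610/3664286 = 25610*(1/3664286) = 12805/1832143 ≈ 0.0069891)
(-8740 - 30045)*(b + l(33)) = (-8740 - 30045)*(12805/1832143 + 33) = -38785*60473524/1832143 = -2345465628340/1832143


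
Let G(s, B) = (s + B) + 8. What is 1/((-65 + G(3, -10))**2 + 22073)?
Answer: 1/26169 ≈ 3.8213e-5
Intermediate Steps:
G(s, B) = 8 + B + s (G(s, B) = (B + s) + 8 = 8 + B + s)
1/((-65 + G(3, -10))**2 + 22073) = 1/((-65 + (8 - 10 + 3))**2 + 22073) = 1/((-65 + 1)**2 + 22073) = 1/((-64)**2 + 22073) = 1/(4096 + 22073) = 1/26169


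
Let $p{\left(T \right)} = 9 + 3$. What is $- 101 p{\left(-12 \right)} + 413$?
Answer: $-799$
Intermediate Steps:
$p{\left(T \right)} = 12$
$- 101 p{\left(-12 \right)} + 413 = \left(-101\right) 12 + 413 = -1212 + 413 = -799$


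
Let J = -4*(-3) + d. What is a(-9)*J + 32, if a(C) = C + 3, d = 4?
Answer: -64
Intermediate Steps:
J = 16 (J = -4*(-3) + 4 = 12 + 4 = 16)
a(C) = 3 + C
a(-9)*J + 32 = (3 - 9)*16 + 32 = -6*16 + 32 = -96 + 32 = -64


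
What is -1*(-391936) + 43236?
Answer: 435172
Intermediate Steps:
-1*(-391936) + 43236 = 391936 + 43236 = 435172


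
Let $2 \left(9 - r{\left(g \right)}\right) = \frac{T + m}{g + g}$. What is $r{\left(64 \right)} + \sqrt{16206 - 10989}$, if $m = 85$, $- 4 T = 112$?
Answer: $\frac{2247}{256} + \sqrt{5217} \approx 81.006$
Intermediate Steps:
$T = -28$ ($T = \left(- \frac{1}{4}\right) 112 = -28$)
$r{\left(g \right)} = 9 - \frac{57}{4 g}$ ($r{\left(g \right)} = 9 - \frac{\left(-28 + 85\right) \frac{1}{g + g}}{2} = 9 - \frac{57 \frac{1}{2 g}}{2} = 9 - \frac{\frac{57}{2} \frac{1}{g}}{2} = 9 - \frac{57}{4 g}$)
$r{\left(64 \right)} + \sqrt{16206 - 10989} = \left(9 - \frac{57}{4 \cdot 64}\right) + \sqrt{16206 - 10989} = \left(9 - \frac{57}{256}\right) + \sqrt{5217} = \frac{2247}{256} + \sqrt{5217}$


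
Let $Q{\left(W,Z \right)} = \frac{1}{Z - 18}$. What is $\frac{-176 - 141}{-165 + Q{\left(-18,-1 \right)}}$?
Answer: $\frac{6023}{3136} \approx 1.9206$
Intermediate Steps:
$Q{\left(W,Z \right)} = \frac{1}{-18 + Z}$
$\frac{-176 - 141}{-165 + Q{\left(-18,-1 \right)}} = \frac{-176 - 141}{-165 + \frac{1}{-18 - 1}} = - \frac{317}{-165 + \frac{1}{-19}} = - \frac{317}{-165 - \frac{1}{19}} = - \frac{317}{- \frac{3136}{19}} = \left(-317\right) \left(- \frac{19}{3136}\right) = \frac{6023}{3136}$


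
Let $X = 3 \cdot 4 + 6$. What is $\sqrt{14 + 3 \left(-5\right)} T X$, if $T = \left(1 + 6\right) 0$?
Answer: $0$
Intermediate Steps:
$T = 0$ ($T = 7 \cdot 0 = 0$)
$X = 18$ ($X = 12 + 6 = 18$)
$\sqrt{14 + 3 \left(-5\right)} T X = \sqrt{14 + 3 \left(-5\right)} 0 \cdot 18 = \sqrt{14 - 15} \cdot 0 \cdot 18 = \sqrt{-1} \cdot 0 \cdot 18 = i 0 \cdot 18 = 0 \cdot 18 = 0$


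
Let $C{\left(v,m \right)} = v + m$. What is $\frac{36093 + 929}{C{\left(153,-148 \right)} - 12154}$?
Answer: $- \frac{37022}{12149} \approx -3.0473$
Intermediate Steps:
$C{\left(v,m \right)} = m + v$
$\frac{36093 + 929}{C{\left(153,-148 \right)} - 12154} = \frac{36093 + 929}{\left(-148 + 153\right) - 12154} = \frac{37022}{5 - 12154} = \frac{37022}{-12149} = 37022 \left(- \frac{1}{12149}\right) = - \frac{37022}{12149}$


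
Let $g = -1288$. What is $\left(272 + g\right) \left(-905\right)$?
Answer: $919480$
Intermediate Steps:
$\left(272 + g\right) \left(-905\right) = \left(272 - 1288\right) \left(-905\right) = \left(-1016\right) \left(-905\right) = 919480$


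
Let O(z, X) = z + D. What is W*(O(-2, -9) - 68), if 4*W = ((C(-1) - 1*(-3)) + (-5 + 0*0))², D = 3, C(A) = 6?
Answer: -268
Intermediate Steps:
O(z, X) = 3 + z (O(z, X) = z + 3 = 3 + z)
W = 4 (W = ((6 - 1*(-3)) + (-5 + 0*0))²/4 = ((6 + 3) + (-5 + 0))²/4 = (9 - 5)²/4 = (¼)*4² = (¼)*16 = 4)
W*(O(-2, -9) - 68) = 4*((3 - 2) - 68) = 4*(1 - 68) = 4*(-67) = -268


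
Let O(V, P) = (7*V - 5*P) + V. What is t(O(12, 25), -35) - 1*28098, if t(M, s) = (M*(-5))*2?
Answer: -27808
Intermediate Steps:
O(V, P) = -5*P + 8*V (O(V, P) = (-5*P + 7*V) + V = -5*P + 8*V)
t(M, s) = -10*M (t(M, s) = -5*M*2 = -10*M)
t(O(12, 25), -35) - 1*28098 = -10*(-5*25 + 8*12) - 1*28098 = -10*(-125 + 96) - 28098 = -10*(-29) - 28098 = 290 - 28098 = -27808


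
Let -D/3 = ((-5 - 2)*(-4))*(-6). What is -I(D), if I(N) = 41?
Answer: -41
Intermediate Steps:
D = 504 (D = -3*(-5 - 2)*(-4)*(-6) = -3*(-7*(-4))*(-6) = -84*(-6) = -3*(-168) = 504)
-I(D) = -1*41 = -41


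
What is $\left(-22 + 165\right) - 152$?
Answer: $-9$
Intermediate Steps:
$\left(-22 + 165\right) - 152 = 143 - 152 = -9$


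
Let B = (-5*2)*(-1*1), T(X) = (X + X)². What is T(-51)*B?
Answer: 104040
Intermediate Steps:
T(X) = 4*X² (T(X) = (2*X)² = 4*X²)
B = 10 (B = -10*(-1) = 10)
T(-51)*B = (4*(-51)²)*10 = (4*2601)*10 = 10404*10 = 104040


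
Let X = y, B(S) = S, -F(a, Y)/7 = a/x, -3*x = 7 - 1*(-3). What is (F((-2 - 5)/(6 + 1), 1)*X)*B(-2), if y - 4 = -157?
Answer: -3213/5 ≈ -642.60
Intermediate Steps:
x = -10/3 (x = -(7 - 1*(-3))/3 = -(7 + 3)/3 = -⅓*10 = -10/3 ≈ -3.3333)
F(a, Y) = 21*a/10 (F(a, Y) = -7*a/(-10/3) = -7*a*(-3)/10 = -(-21)*a/10 = 21*a/10)
y = -153 (y = 4 - 157 = -153)
X = -153
(F((-2 - 5)/(6 + 1), 1)*X)*B(-2) = ((21*((-2 - 5)/(6 + 1))/10)*(-153))*(-2) = ((21*(-7/7)/10)*(-153))*(-2) = ((21*(-7*⅐)/10)*(-153))*(-2) = (((21/10)*(-1))*(-153))*(-2) = -21/10*(-153)*(-2) = (3213/10)*(-2) = -3213/5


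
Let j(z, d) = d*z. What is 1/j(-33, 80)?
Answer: -1/2640 ≈ -0.00037879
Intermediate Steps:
1/j(-33, 80) = 1/(80*(-33)) = 1/(-2640) = -1/2640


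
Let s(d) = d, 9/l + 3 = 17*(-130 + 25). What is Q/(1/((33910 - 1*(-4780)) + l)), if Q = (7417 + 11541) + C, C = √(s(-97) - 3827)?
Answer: 218578507523/298 + 69177711*I*√109/298 ≈ 7.3349e+8 + 2.4236e+6*I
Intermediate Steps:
l = -3/596 (l = 9/(-3 + 17*(-130 + 25)) = 9/(-3 + 17*(-105)) = 9/(-3 - 1785) = 9/(-1788) = 9*(-1/1788) = -3/596 ≈ -0.0050336)
C = 6*I*√109 (C = √(-97 - 3827) = √(-3924) = 6*I*√109 ≈ 62.642*I)
Q = 18958 + 6*I*√109 (Q = (7417 + 11541) + 6*I*√109 = 18958 + 6*I*√109 ≈ 18958.0 + 62.642*I)
Q/(1/((33910 - 1*(-4780)) + l)) = (18958 + 6*I*√109)/(1/((33910 - 1*(-4780)) - 3/596)) = (18958 + 6*I*√109)/(1/((33910 + 4780) - 3/596)) = (18958 + 6*I*√109)/(1/(38690 - 3/596)) = (18958 + 6*I*√109)/(1/(23059237/596)) = (18958 + 6*I*√109)/(596/23059237) = (18958 + 6*I*√109)*(23059237/596) = 218578507523/298 + 69177711*I*√109/298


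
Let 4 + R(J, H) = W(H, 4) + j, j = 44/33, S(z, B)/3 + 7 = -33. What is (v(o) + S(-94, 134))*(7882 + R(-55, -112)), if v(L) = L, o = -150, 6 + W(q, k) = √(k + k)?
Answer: -2125800 - 540*√2 ≈ -2.1266e+6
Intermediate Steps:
S(z, B) = -120 (S(z, B) = -21 + 3*(-33) = -21 - 99 = -120)
W(q, k) = -6 + √2*√k (W(q, k) = -6 + √(k + k) = -6 + √(2*k) = -6 + √2*√k)
j = 4/3 (j = 44*(1/33) = 4/3 ≈ 1.3333)
R(J, H) = -26/3 + 2*√2 (R(J, H) = -4 + ((-6 + √2*√4) + 4/3) = -4 + ((-6 + √2*2) + 4/3) = -4 + ((-6 + 2*√2) + 4/3) = -4 + (-14/3 + 2*√2) = -26/3 + 2*√2)
(v(o) + S(-94, 134))*(7882 + R(-55, -112)) = (-150 - 120)*(7882 + (-26/3 + 2*√2)) = -270*(23620/3 + 2*√2) = -2125800 - 540*√2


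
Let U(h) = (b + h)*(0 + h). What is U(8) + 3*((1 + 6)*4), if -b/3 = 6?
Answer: 4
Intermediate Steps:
b = -18 (b = -3*6 = -18)
U(h) = h*(-18 + h) (U(h) = (-18 + h)*(0 + h) = (-18 + h)*h = h*(-18 + h))
U(8) + 3*((1 + 6)*4) = 8*(-18 + 8) + 3*((1 + 6)*4) = 8*(-10) + 3*(7*4) = -80 + 3*28 = -80 + 84 = 4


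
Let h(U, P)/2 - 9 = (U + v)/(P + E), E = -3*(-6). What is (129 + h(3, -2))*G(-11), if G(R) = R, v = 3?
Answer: -6501/4 ≈ -1625.3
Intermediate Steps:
E = 18
h(U, P) = 18 + 2*(3 + U)/(18 + P) (h(U, P) = 18 + 2*((U + 3)/(P + 18)) = 18 + 2*((3 + U)/(18 + P)) = 18 + 2*(3 + U)/(18 + P))
(129 + h(3, -2))*G(-11) = (129 + 2*(165 + 3 + 9*(-2))/(18 - 2))*(-11) = (129 + 2*(165 + 3 - 18)/16)*(-11) = (129 + 2*(1/16)*150)*(-11) = (129 + 75/4)*(-11) = (591/4)*(-11) = -6501/4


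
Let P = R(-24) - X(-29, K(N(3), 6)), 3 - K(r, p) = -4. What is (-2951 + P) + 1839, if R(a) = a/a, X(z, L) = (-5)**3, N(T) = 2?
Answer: -986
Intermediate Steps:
K(r, p) = 7 (K(r, p) = 3 - 1*(-4) = 3 + 4 = 7)
X(z, L) = -125
R(a) = 1
P = 126 (P = 1 - 1*(-125) = 1 + 125 = 126)
(-2951 + P) + 1839 = (-2951 + 126) + 1839 = -2825 + 1839 = -986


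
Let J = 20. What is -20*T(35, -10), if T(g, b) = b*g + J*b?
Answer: 11000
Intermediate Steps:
T(g, b) = 20*b + b*g (T(g, b) = b*g + 20*b = 20*b + b*g)
-20*T(35, -10) = -(-200)*(20 + 35) = -(-200)*55 = -20*(-550) = 11000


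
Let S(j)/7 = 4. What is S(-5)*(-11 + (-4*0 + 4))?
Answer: -196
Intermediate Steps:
S(j) = 28 (S(j) = 7*4 = 28)
S(-5)*(-11 + (-4*0 + 4)) = 28*(-11 + (-4*0 + 4)) = 28*(-11 + (0 + 4)) = 28*(-11 + 4) = 28*(-7) = -196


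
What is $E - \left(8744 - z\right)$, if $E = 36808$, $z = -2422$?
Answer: $25642$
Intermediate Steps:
$E - \left(8744 - z\right) = 36808 - \left(8744 - -2422\right) = 36808 - \left(8744 + 2422\right) = 36808 - 11166 = 25642$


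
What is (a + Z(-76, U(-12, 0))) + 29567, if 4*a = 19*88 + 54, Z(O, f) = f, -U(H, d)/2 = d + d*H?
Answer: 59997/2 ≈ 29999.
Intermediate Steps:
U(H, d) = -2*d - 2*H*d (U(H, d) = -2*(d + d*H) = -2*(d + H*d) = -2*d - 2*H*d)
a = 863/2 (a = (19*88 + 54)/4 = (1672 + 54)/4 = (¼)*1726 = 863/2 ≈ 431.50)
(a + Z(-76, U(-12, 0))) + 29567 = (863/2 - 2*0*(1 - 12)) + 29567 = (863/2 - 2*0*(-11)) + 29567 = (863/2 + 0) + 29567 = 863/2 + 29567 = 59997/2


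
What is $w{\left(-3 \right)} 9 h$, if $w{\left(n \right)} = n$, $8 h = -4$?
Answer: $\frac{27}{2} \approx 13.5$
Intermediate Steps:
$h = - \frac{1}{2}$ ($h = \frac{1}{8} \left(-4\right) = - \frac{1}{2} \approx -0.5$)
$w{\left(-3 \right)} 9 h = \left(-3\right) 9 \left(- \frac{1}{2}\right) = \left(-27\right) \left(- \frac{1}{2}\right) = \frac{27}{2}$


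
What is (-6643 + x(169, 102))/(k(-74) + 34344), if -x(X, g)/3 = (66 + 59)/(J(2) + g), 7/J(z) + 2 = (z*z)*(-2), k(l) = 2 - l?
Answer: -6733109/34867460 ≈ -0.19311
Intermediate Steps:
J(z) = 7/(-2 - 2*z**2) (J(z) = 7/(-2 + (z*z)*(-2)) = 7/(-2 + z**2*(-2)) = 7/(-2 - 2*z**2))
x(X, g) = -375/(-7/10 + g) (x(X, g) = -3*(66 + 59)/(-7/(2 + 2*2**2) + g) = -375/(-7/(2 + 2*4) + g) = -375/(-7/(2 + 8) + g) = -375/(-7/10 + g))
(-6643 + x(169, 102))/(k(-74) + 34344) = (-6643 - 3750/(-7 + 10*102))/((2 - 1*(-74)) + 34344) = (-6643 - 3750/(-7 + 1020))/((2 + 74) + 34344) = (-6643 - 3750/1013)/(76 + 34344) = (-6643 - 3750*1/1013)/34420 = (-6643 - 3750/1013)*(1/34420) = -6733109/1013*1/34420 = -6733109/34867460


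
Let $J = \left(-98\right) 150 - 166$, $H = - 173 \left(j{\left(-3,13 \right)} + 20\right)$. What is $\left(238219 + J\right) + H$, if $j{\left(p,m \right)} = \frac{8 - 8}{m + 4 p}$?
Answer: $219893$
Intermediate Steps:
$j{\left(p,m \right)} = 0$ ($j{\left(p,m \right)} = \frac{0}{m + 4 p} = 0$)
$H = -3460$ ($H = - 173 \left(0 + 20\right) = \left(-173\right) 20 = -3460$)
$J = -14866$ ($J = -14700 - 166 = -14866$)
$\left(238219 + J\right) + H = \left(238219 - 14866\right) - 3460 = 223353 - 3460 = 219893$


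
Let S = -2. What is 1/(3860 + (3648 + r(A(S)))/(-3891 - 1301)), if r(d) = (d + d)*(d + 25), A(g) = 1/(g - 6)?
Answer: 166144/641199303 ≈ 0.00025911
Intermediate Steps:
A(g) = 1/(-6 + g)
r(d) = 2*d*(25 + d) (r(d) = (2*d)*(25 + d) = 2*d*(25 + d))
1/(3860 + (3648 + r(A(S)))/(-3891 - 1301)) = 1/(3860 + (3648 + 2*(25 + 1/(-6 - 2))/(-6 - 2))/(-3891 - 1301)) = 1/(3860 + (3648 + 2*(25 + 1/(-8))/(-8))/(-5192)) = 1/(3860 + (3648 + 2*(-⅛)*(25 - ⅛))*(-1/5192)) = 1/(3860 + (3648 + 2*(-⅛)*(199/8))*(-1/5192)) = 1/(3860 + (3648 - 199/32)*(-1/5192)) = 1/(3860 + (116537/32)*(-1/5192)) = 1/(3860 - 116537/166144) = 1/(641199303/166144) = 166144/641199303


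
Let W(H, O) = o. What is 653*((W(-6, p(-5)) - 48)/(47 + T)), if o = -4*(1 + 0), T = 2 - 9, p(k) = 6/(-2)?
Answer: -8489/10 ≈ -848.90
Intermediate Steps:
p(k) = -3 (p(k) = 6*(-½) = -3)
T = -7
o = -4 (o = -4*1 = -4)
W(H, O) = -4
653*((W(-6, p(-5)) - 48)/(47 + T)) = 653*((-4 - 48)/(47 - 7)) = 653*(-52/40) = 653*(-52*1/40) = 653*(-13/10) = -8489/10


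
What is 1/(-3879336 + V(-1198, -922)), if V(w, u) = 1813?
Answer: -1/3877523 ≈ -2.5790e-7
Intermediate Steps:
1/(-3879336 + V(-1198, -922)) = 1/(-3879336 + 1813) = 1/(-3877523) = -1/3877523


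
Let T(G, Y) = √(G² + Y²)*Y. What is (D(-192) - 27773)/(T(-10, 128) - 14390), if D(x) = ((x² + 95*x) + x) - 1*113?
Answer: -34010765/15750439 - 605056*√4121/15750439 ≈ -4.6254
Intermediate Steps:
D(x) = -113 + x² + 96*x (D(x) = (x² + 96*x) - 113 = -113 + x² + 96*x)
T(G, Y) = Y*√(G² + Y²)
(D(-192) - 27773)/(T(-10, 128) - 14390) = ((-113 + (-192)² + 96*(-192)) - 27773)/(128*√((-10)² + 128²) - 14390) = ((-113 + 36864 - 18432) - 27773)/(128*√(100 + 16384) - 14390) = (18319 - 27773)/(128*√16484 - 14390) = -9454/(128*(2*√4121) - 14390) = -9454/(256*√4121 - 14390) = -9454/(-14390 + 256*√4121)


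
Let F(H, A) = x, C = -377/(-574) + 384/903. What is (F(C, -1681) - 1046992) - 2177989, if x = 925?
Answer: -3224056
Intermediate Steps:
C = 26707/24682 (C = -377*(-1/574) + 384*(1/903) = 377/574 + 128/301 = 26707/24682 ≈ 1.0820)
F(H, A) = 925
(F(C, -1681) - 1046992) - 2177989 = (925 - 1046992) - 2177989 = -1046067 - 2177989 = -3224056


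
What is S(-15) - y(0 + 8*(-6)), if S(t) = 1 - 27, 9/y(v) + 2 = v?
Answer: -1291/50 ≈ -25.820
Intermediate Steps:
y(v) = 9/(-2 + v)
S(t) = -26
S(-15) - y(0 + 8*(-6)) = -26 - 9/(-2 + (0 + 8*(-6))) = -26 - 9/(-2 + (0 - 48)) = -26 - 9/(-2 - 48) = -26 - 9/(-50) = -26 - 9*(-1)/50 = -26 - 1*(-9/50) = -26 + 9/50 = -1291/50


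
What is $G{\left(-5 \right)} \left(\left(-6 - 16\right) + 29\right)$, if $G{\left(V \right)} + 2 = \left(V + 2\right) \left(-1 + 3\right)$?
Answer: $-56$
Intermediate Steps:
$G{\left(V \right)} = 2 + 2 V$ ($G{\left(V \right)} = -2 + \left(V + 2\right) \left(-1 + 3\right) = -2 + \left(2 + V\right) 2 = -2 + \left(4 + 2 V\right) = 2 + 2 V$)
$G{\left(-5 \right)} \left(\left(-6 - 16\right) + 29\right) = \left(2 + 2 \left(-5\right)\right) \left(\left(-6 - 16\right) + 29\right) = \left(2 - 10\right) \left(-22 + 29\right) = \left(-8\right) 7 = -56$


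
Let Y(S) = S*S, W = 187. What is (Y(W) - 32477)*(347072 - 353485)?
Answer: -15981196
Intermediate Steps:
Y(S) = S²
(Y(W) - 32477)*(347072 - 353485) = (187² - 32477)*(347072 - 353485) = (34969 - 32477)*(-6413) = 2492*(-6413) = -15981196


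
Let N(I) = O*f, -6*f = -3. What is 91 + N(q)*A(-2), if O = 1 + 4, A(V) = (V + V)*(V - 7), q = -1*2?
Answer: 181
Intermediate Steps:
q = -2
f = ½ (f = -⅙*(-3) = ½ ≈ 0.50000)
A(V) = 2*V*(-7 + V) (A(V) = (2*V)*(-7 + V) = 2*V*(-7 + V))
O = 5
N(I) = 5/2 (N(I) = 5*(½) = 5/2)
91 + N(q)*A(-2) = 91 + 5*(2*(-2)*(-7 - 2))/2 = 91 + 5*(2*(-2)*(-9))/2 = 91 + (5/2)*36 = 91 + 90 = 181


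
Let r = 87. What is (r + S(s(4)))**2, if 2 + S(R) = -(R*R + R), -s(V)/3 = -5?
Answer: 24025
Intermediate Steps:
s(V) = 15 (s(V) = -3*(-5) = 15)
S(R) = -2 - R - R**2 (S(R) = -2 - (R*R + R) = -2 - (R**2 + R) = -2 - (R + R**2) = -2 + (-R - R**2) = -2 - R - R**2)
(r + S(s(4)))**2 = (87 + (-2 - 1*15 - 1*15**2))**2 = (87 + (-2 - 15 - 1*225))**2 = (87 + (-2 - 15 - 225))**2 = (87 - 242)**2 = (-155)**2 = 24025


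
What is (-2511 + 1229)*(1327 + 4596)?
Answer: -7593286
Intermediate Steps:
(-2511 + 1229)*(1327 + 4596) = -1282*5923 = -7593286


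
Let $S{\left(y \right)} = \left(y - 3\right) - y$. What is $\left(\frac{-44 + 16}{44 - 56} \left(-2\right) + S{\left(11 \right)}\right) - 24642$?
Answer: $- \frac{73949}{3} \approx -24650.0$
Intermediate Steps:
$S{\left(y \right)} = -3$ ($S{\left(y \right)} = \left(y - 3\right) - y = \left(-3 + y\right) - y = -3$)
$\left(\frac{-44 + 16}{44 - 56} \left(-2\right) + S{\left(11 \right)}\right) - 24642 = \left(\frac{-44 + 16}{44 - 56} \left(-2\right) - 3\right) - 24642 = \left(- \frac{28}{-12} \left(-2\right) - 3\right) - 24642 = \left(\left(-28\right) \left(- \frac{1}{12}\right) \left(-2\right) - 3\right) - 24642 = \left(\frac{7}{3} \left(-2\right) - 3\right) - 24642 = \left(- \frac{14}{3} - 3\right) - 24642 = - \frac{23}{3} - 24642 = - \frac{73949}{3}$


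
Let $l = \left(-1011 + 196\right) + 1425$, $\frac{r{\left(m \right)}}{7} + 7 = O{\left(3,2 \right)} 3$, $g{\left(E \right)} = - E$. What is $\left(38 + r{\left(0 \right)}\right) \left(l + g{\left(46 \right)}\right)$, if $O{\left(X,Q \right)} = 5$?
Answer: $53016$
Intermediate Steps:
$r{\left(m \right)} = 56$ ($r{\left(m \right)} = -49 + 7 \cdot 5 \cdot 3 = -49 + 7 \cdot 15 = -49 + 105 = 56$)
$l = 610$ ($l = -815 + 1425 = 610$)
$\left(38 + r{\left(0 \right)}\right) \left(l + g{\left(46 \right)}\right) = \left(38 + 56\right) \left(610 - 46\right) = 94 \left(610 - 46\right) = 94 \cdot 564 = 53016$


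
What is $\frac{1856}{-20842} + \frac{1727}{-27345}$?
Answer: $- \frac{43373227}{284962245} \approx -0.15221$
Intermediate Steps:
$\frac{1856}{-20842} + \frac{1727}{-27345} = 1856 \left(- \frac{1}{20842}\right) + 1727 \left(- \frac{1}{27345}\right) = - \frac{928}{10421} - \frac{1727}{27345} = - \frac{43373227}{284962245}$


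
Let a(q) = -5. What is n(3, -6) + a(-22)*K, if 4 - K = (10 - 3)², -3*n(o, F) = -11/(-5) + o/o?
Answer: 3359/15 ≈ 223.93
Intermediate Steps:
n(o, F) = -16/15 (n(o, F) = -(-11/(-5) + o/o)/3 = -(-11*(-⅕) + 1)/3 = -(11/5 + 1)/3 = -⅓*16/5 = -16/15)
K = -45 (K = 4 - (10 - 3)² = 4 - 1*7² = 4 - 1*49 = 4 - 49 = -45)
n(3, -6) + a(-22)*K = -16/15 - 5*(-45) = -16/15 + 225 = 3359/15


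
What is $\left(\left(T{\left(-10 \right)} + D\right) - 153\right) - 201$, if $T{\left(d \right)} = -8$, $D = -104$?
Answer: $-466$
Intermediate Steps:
$\left(\left(T{\left(-10 \right)} + D\right) - 153\right) - 201 = \left(\left(-8 - 104\right) - 153\right) - 201 = \left(-112 - 153\right) - 201 = -265 - 201 = -466$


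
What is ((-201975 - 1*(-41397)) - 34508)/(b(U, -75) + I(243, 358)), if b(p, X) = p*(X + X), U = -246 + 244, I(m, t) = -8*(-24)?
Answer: -97543/246 ≈ -396.52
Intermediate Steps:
I(m, t) = 192
U = -2
b(p, X) = 2*X*p (b(p, X) = p*(2*X) = 2*X*p)
((-201975 - 1*(-41397)) - 34508)/(b(U, -75) + I(243, 358)) = ((-201975 - 1*(-41397)) - 34508)/(2*(-75)*(-2) + 192) = ((-201975 + 41397) - 34508)/(300 + 192) = (-160578 - 34508)/492 = -195086*1/492 = -97543/246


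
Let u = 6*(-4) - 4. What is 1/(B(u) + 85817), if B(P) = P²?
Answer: 1/86601 ≈ 1.1547e-5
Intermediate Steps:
u = -28 (u = -24 - 4 = -28)
1/(B(u) + 85817) = 1/((-28)² + 85817) = 1/(784 + 85817) = 1/86601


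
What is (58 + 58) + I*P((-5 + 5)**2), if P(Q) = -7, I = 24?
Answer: -52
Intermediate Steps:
(58 + 58) + I*P((-5 + 5)**2) = (58 + 58) + 24*(-7) = 116 - 168 = -52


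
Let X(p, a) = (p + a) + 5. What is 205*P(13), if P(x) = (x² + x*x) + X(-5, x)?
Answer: 71955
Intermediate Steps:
X(p, a) = 5 + a + p (X(p, a) = (a + p) + 5 = 5 + a + p)
P(x) = x + 2*x² (P(x) = (x² + x*x) + (5 + x - 5) = (x² + x²) + x = 2*x² + x = x + 2*x²)
205*P(13) = 205*(13*(1 + 2*13)) = 205*(13*(1 + 26)) = 205*(13*27) = 205*351 = 71955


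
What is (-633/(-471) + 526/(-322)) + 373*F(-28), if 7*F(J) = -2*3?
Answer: -1155534/3611 ≈ -320.00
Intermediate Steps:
F(J) = -6/7 (F(J) = (-2*3)/7 = (⅐)*(-6) = -6/7)
(-633/(-471) + 526/(-322)) + 373*F(-28) = (-633/(-471) + 526/(-322)) + 373*(-6/7) = (-633*(-1/471) + 526*(-1/322)) - 2238/7 = (211/157 - 263/161) - 2238/7 = -7320/25277 - 2238/7 = -1155534/3611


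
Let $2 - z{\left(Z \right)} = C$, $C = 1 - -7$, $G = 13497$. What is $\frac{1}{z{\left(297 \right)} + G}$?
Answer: $\frac{1}{13491} \approx 7.4123 \cdot 10^{-5}$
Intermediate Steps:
$C = 8$ ($C = 1 + 7 = 8$)
$z{\left(Z \right)} = -6$ ($z{\left(Z \right)} = 2 - 8 = -6$)
$\frac{1}{z{\left(297 \right)} + G} = \frac{1}{-6 + 13497} = \frac{1}{13491}$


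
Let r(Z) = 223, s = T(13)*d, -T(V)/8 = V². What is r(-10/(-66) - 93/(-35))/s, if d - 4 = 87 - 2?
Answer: -223/120328 ≈ -0.0018533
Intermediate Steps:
d = 89 (d = 4 + (87 - 2) = 4 + 85 = 89)
T(V) = -8*V²
s = -120328 (s = -8*13²*89 = -8*169*89 = -1352*89 = -120328)
r(-10/(-66) - 93/(-35))/s = 223/(-120328) = 223*(-1/120328) = -223/120328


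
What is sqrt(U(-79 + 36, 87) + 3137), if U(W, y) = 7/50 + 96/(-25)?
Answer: sqrt(313330)/10 ≈ 55.976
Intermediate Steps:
U(W, y) = -37/10 (U(W, y) = 7*(1/50) + 96*(-1/25) = 7/50 - 96/25 = -37/10)
sqrt(U(-79 + 36, 87) + 3137) = sqrt(-37/10 + 3137) = sqrt(31333/10) = sqrt(313330)/10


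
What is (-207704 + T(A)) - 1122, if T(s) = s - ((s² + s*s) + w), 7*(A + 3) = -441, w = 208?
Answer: -217812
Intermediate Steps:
A = -66 (A = -3 + (⅐)*(-441) = -3 - 63 = -66)
T(s) = -208 + s - 2*s² (T(s) = s - ((s² + s*s) + 208) = s - ((s² + s²) + 208) = s - (2*s² + 208) = s - (208 + 2*s²) = s + (-208 - 2*s²) = -208 + s - 2*s²)
(-207704 + T(A)) - 1122 = (-207704 + (-208 - 66 - 2*(-66)²)) - 1122 = (-207704 + (-208 - 66 - 2*4356)) - 1122 = (-207704 + (-208 - 66 - 8712)) - 1122 = (-207704 - 8986) - 1122 = -216690 - 1122 = -217812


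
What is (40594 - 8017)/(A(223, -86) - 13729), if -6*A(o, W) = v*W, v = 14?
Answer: -97731/40585 ≈ -2.4081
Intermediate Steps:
A(o, W) = -7*W/3
(40594 - 8017)/(A(223, -86) - 13729) = (40594 - 8017)/(-7/3*(-86) - 13729) = 32577/(602/3 - 13729) = 32577/(-40585/3) = 32577*(-3/40585) = -97731/40585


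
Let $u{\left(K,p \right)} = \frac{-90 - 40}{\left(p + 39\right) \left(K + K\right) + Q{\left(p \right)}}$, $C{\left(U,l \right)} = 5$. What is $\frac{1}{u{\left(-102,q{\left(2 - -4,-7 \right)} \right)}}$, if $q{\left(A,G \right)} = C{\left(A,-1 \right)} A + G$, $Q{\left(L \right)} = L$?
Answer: $\frac{2525}{26} \approx 97.115$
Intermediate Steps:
$q{\left(A,G \right)} = G + 5 A$ ($q{\left(A,G \right)} = 5 A + G = G + 5 A$)
$u{\left(K,p \right)} = - \frac{130}{p + 2 K \left(39 + p\right)}$ ($u{\left(K,p \right)} = \frac{-90 - 40}{\left(p + 39\right) \left(K + K\right) + p} = - \frac{130}{\left(39 + p\right) 2 K + p} = - \frac{130}{2 K \left(39 + p\right) + p} = - \frac{130}{p + 2 K \left(39 + p\right)}$)
$\frac{1}{u{\left(-102,q{\left(2 - -4,-7 \right)} \right)}} = \frac{1}{\left(-130\right) \frac{1}{\left(-7 + 5 \left(2 - -4\right)\right) + 78 \left(-102\right) + 2 \left(-102\right) \left(-7 + 5 \left(2 - -4\right)\right)}} = \frac{1}{\left(-130\right) \frac{1}{\left(-7 + 5 \left(2 + 4\right)\right) - 7956 + 2 \left(-102\right) \left(-7 + 5 \left(2 + 4\right)\right)}} = \frac{1}{\left(-130\right) \frac{1}{\left(-7 + 5 \cdot 6\right) - 7956 + 2 \left(-102\right) \left(-7 + 5 \cdot 6\right)}} = \frac{1}{\left(-130\right) \frac{1}{\left(-7 + 30\right) - 7956 + 2 \left(-102\right) \left(-7 + 30\right)}} = \frac{1}{\left(-130\right) \frac{1}{23 - 7956 + 2 \left(-102\right) 23}} = \frac{1}{\left(-130\right) \frac{1}{23 - 7956 - 4692}} = \frac{1}{\left(-130\right) \frac{1}{-12625}} = \frac{1}{\left(-130\right) \left(- \frac{1}{12625}\right)} = \frac{1}{\frac{26}{2525}} = \frac{2525}{26}$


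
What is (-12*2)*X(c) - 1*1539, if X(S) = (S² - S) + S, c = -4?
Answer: -1923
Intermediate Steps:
X(S) = S²
(-12*2)*X(c) - 1*1539 = -12*2*(-4)² - 1*1539 = -24*16 - 1539 = -384 - 1539 = -1923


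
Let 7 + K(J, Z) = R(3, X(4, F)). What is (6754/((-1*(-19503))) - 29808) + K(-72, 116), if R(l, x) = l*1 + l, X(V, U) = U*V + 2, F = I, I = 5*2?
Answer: -52850743/1773 ≈ -29809.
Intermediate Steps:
I = 10
F = 10
X(V, U) = 2 + U*V
R(l, x) = 2*l (R(l, x) = l + l = 2*l)
K(J, Z) = -1 (K(J, Z) = -7 + 2*3 = -7 + 6 = -1)
(6754/((-1*(-19503))) - 29808) + K(-72, 116) = (6754/((-1*(-19503))) - 29808) - 1 = (6754/19503 - 29808) - 1 = (6754*(1/19503) - 29808) - 1 = (614/1773 - 29808) - 1 = -52848970/1773 - 1 = -52850743/1773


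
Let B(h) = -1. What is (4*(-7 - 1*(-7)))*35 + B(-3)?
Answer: -1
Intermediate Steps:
(4*(-7 - 1*(-7)))*35 + B(-3) = (4*(-7 - 1*(-7)))*35 - 1 = (4*(-7 + 7))*35 - 1 = (4*0)*35 - 1 = 0*35 - 1 = 0 - 1 = -1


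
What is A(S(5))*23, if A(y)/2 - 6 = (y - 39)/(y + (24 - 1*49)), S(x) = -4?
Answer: 9982/29 ≈ 344.21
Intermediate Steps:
A(y) = 12 + 2*(-39 + y)/(-25 + y) (A(y) = 12 + 2*((y - 39)/(y + (24 - 1*49))) = 12 + 2*((-39 + y)/(y + (24 - 49))) = 12 + 2*((-39 + y)/(y - 25)) = 12 + 2*((-39 + y)/(-25 + y)) = 12 + 2*(-39 + y)/(-25 + y))
A(S(5))*23 = (14*(-27 - 4)/(-25 - 4))*23 = (14*(-31)/(-29))*23 = (14*(-1/29)*(-31))*23 = (434/29)*23 = 9982/29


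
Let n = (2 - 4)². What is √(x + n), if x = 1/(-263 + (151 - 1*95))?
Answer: √19021/69 ≈ 1.9988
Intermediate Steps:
n = 4 (n = (-2)² = 4)
x = -1/207 (x = 1/(-263 + (151 - 95)) = 1/(-263 + 56) = 1/(-207) = -1/207 ≈ -0.0048309)
√(x + n) = √(-1/207 + 4) = √(827/207) = √19021/69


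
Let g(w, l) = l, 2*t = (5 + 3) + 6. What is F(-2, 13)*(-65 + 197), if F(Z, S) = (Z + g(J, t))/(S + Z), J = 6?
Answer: 60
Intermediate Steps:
t = 7 (t = ((5 + 3) + 6)/2 = (8 + 6)/2 = (1/2)*14 = 7)
F(Z, S) = (7 + Z)/(S + Z) (F(Z, S) = (Z + 7)/(S + Z) = (7 + Z)/(S + Z))
F(-2, 13)*(-65 + 197) = ((7 - 2)/(13 - 2))*(-65 + 197) = (5/11)*132 = 60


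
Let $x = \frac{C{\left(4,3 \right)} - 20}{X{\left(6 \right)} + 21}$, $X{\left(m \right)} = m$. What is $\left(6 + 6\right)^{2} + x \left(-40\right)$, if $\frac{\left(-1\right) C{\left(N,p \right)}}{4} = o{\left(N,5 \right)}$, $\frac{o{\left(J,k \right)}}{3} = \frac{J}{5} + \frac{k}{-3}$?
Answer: $\frac{1424}{9} \approx 158.22$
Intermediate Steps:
$o{\left(J,k \right)} = - k + \frac{3 J}{5}$ ($o{\left(J,k \right)} = 3 \left(\frac{J}{5} + \frac{k}{-3}\right) = 3 \left(J \frac{1}{5} + k \left(- \frac{1}{3}\right)\right) = 3 \left(\frac{J}{5} - \frac{k}{3}\right) = 3 \left(- \frac{k}{3} + \frac{J}{5}\right) = - k + \frac{3 J}{5}$)
$C{\left(N,p \right)} = 20 - \frac{12 N}{5}$ ($C{\left(N,p \right)} = - 4 \left(\left(-1\right) 5 + \frac{3 N}{5}\right) = - 4 \left(-5 + \frac{3 N}{5}\right) = 20 - \frac{12 N}{5}$)
$x = - \frac{16}{45}$ ($x = \frac{\left(20 - \frac{48}{5}\right) - 20}{6 + 21} = \frac{\left(20 - \frac{48}{5}\right) - 20}{27} = \left(\frac{52}{5} - 20\right) \frac{1}{27} = \left(- \frac{48}{5}\right) \frac{1}{27} = - \frac{16}{45} \approx -0.35556$)
$\left(6 + 6\right)^{2} + x \left(-40\right) = \left(6 + 6\right)^{2} - - \frac{128}{9} = 12^{2} + \frac{128}{9} = 144 + \frac{128}{9} = \frac{1424}{9}$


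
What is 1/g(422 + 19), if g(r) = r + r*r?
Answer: 1/194922 ≈ 5.1303e-6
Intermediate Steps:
g(r) = r + r**2
1/g(422 + 19) = 1/((422 + 19)*(1 + (422 + 19))) = 1/(441*(1 + 441)) = 1/(441*442) = 1/194922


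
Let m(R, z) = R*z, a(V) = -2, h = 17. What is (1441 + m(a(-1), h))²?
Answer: 1979649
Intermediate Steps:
(1441 + m(a(-1), h))² = (1441 - 2*17)² = (1441 - 34)² = 1407² = 1979649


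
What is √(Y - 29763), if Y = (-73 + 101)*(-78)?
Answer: I*√31947 ≈ 178.74*I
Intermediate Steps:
Y = -2184 (Y = 28*(-78) = -2184)
√(Y - 29763) = √(-2184 - 29763) = √(-31947) = I*√31947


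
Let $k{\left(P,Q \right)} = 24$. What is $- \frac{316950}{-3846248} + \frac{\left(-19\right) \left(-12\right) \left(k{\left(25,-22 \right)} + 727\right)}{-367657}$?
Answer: $- \frac{271028233197}{707050000468} \approx -0.38332$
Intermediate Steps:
$- \frac{316950}{-3846248} + \frac{\left(-19\right) \left(-12\right) \left(k{\left(25,-22 \right)} + 727\right)}{-367657} = - \frac{316950}{-3846248} + \frac{\left(-19\right) \left(-12\right) \left(24 + 727\right)}{-367657} = \left(-316950\right) \left(- \frac{1}{3846248}\right) + 228 \cdot 751 \left(- \frac{1}{367657}\right) = \frac{158475}{1923124} + 171228 \left(- \frac{1}{367657}\right) = \frac{158475}{1923124} - \frac{171228}{367657} = - \frac{271028233197}{707050000468}$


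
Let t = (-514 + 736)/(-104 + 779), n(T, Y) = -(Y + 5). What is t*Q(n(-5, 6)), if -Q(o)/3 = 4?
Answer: -296/75 ≈ -3.9467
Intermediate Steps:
n(T, Y) = -5 - Y (n(T, Y) = -(5 + Y) = -5 - Y)
Q(o) = -12 (Q(o) = -3*4 = -12)
t = 74/225 (t = 222/675 = 222*(1/675) = 74/225 ≈ 0.32889)
t*Q(n(-5, 6)) = (74/225)*(-12) = -296/75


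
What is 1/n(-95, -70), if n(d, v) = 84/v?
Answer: -5/6 ≈ -0.83333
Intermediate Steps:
1/n(-95, -70) = 1/(84/(-70)) = 1/(84*(-1/70)) = 1/(-6/5) = -5/6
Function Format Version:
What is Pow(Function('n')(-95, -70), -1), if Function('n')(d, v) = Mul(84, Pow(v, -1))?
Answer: Rational(-5, 6) ≈ -0.83333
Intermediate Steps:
Pow(Function('n')(-95, -70), -1) = Pow(Mul(84, Pow(-70, -1)), -1) = Pow(Mul(84, Rational(-1, 70)), -1) = Pow(Rational(-6, 5), -1) = Rational(-5, 6)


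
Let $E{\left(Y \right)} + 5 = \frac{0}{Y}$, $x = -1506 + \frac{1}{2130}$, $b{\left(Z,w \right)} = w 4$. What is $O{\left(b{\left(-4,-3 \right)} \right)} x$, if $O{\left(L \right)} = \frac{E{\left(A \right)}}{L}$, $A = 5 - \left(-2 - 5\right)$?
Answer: $- \frac{3207779}{5112} \approx -627.5$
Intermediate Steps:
$A = 12$ ($A = 5 - -7 = 5 + 7 = 12$)
$b{\left(Z,w \right)} = 4 w$
$x = - \frac{3207779}{2130}$ ($x = -1506 + \frac{1}{2130} = - \frac{3207779}{2130} \approx -1506.0$)
$E{\left(Y \right)} = -5$ ($E{\left(Y \right)} = -5 + \frac{0}{Y} = -5 + 0 = -5$)
$O{\left(L \right)} = - \frac{5}{L}$
$O{\left(b{\left(-4,-3 \right)} \right)} x = - \frac{5}{4 \left(-3\right)} \left(- \frac{3207779}{2130}\right) = - \frac{5}{-12} \left(- \frac{3207779}{2130}\right) = \left(-5\right) \left(- \frac{1}{12}\right) \left(- \frac{3207779}{2130}\right) = \frac{5}{12} \left(- \frac{3207779}{2130}\right) = - \frac{3207779}{5112}$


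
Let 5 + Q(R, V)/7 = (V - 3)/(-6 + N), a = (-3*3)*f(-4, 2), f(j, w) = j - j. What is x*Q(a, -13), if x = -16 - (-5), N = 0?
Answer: 539/3 ≈ 179.67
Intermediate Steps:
f(j, w) = 0
x = -11 (x = -16 - 1*(-5) = -16 + 5 = -11)
a = 0 (a = -3*3*0 = -9*0 = 0)
Q(R, V) = -63/2 - 7*V/6 (Q(R, V) = -35 + 7*((V - 3)/(-6 + 0)) = -35 + 7*((-3 + V)/(-6)) = -35 + 7*((-3 + V)*(-⅙)) = -35 + 7*(½ - V/6) = -35 + (7/2 - 7*V/6) = -63/2 - 7*V/6)
x*Q(a, -13) = -11*(-63/2 - 7/6*(-13)) = -11*(-63/2 + 91/6) = -11*(-49/3) = 539/3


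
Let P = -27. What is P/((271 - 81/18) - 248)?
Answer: -54/37 ≈ -1.4595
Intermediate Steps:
P/((271 - 81/18) - 248) = -27/((271 - 81/18) - 248) = -27/((271 - 81*1/18) - 248) = -27/((271 - 9/2) - 248) = -27/(533/2 - 248) = -27/37/2 = -27*2/37 = -54/37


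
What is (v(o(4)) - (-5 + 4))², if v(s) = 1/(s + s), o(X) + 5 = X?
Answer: ¼ ≈ 0.25000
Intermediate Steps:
o(X) = -5 + X
v(s) = 1/(2*s)
(v(o(4)) - (-5 + 4))² = (1/(2*(-5 + 4)) - (-5 + 4))² = ((½)/(-1) - 1*(-1))² = ((½)*(-1) + 1)² = (-½ + 1)² = (½)² = ¼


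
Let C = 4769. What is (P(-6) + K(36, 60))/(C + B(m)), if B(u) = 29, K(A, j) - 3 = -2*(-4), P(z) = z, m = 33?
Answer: 5/4798 ≈ 0.0010421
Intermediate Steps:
K(A, j) = 11 (K(A, j) = 3 - 2*(-4) = 3 + 8 = 11)
(P(-6) + K(36, 60))/(C + B(m)) = (-6 + 11)/(4769 + 29) = 5/4798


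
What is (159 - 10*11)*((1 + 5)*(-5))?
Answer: -1470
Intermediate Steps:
(159 - 10*11)*((1 + 5)*(-5)) = (159 - 110)*(6*(-5)) = 49*(-30) = -1470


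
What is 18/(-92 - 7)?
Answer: -2/11 ≈ -0.18182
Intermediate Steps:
18/(-92 - 7) = 18/(-99) = -1/99*18 = -2/11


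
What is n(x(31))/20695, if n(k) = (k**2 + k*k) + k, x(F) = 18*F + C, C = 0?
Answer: 623286/20695 ≈ 30.118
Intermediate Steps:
x(F) = 18*F (x(F) = 18*F + 0 = 18*F)
n(k) = k + 2*k**2 (n(k) = (k**2 + k**2) + k = 2*k**2 + k = k + 2*k**2)
n(x(31))/20695 = ((18*31)*(1 + 2*(18*31)))/20695 = (558*(1 + 2*558))*(1/20695) = (558*(1 + 1116))*(1/20695) = (558*1117)*(1/20695) = 623286*(1/20695) = 623286/20695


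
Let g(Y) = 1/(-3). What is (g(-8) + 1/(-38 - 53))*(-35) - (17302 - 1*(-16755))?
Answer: -1327753/39 ≈ -34045.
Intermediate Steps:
g(Y) = -⅓
(g(-8) + 1/(-38 - 53))*(-35) - (17302 - 1*(-16755)) = (-⅓ + 1/(-38 - 53))*(-35) - (17302 - 1*(-16755)) = (-⅓ + 1/(-91))*(-35) - (17302 + 16755) = (-⅓ - 1/91)*(-35) - 1*34057 = -94/273*(-35) - 34057 = 470/39 - 34057 = -1327753/39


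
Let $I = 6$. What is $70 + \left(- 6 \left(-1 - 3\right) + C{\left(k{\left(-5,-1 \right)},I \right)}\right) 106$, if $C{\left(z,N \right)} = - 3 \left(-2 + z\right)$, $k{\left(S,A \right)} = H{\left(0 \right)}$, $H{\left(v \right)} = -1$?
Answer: $3568$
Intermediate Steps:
$k{\left(S,A \right)} = -1$
$C{\left(z,N \right)} = 6 - 3 z$
$70 + \left(- 6 \left(-1 - 3\right) + C{\left(k{\left(-5,-1 \right)},I \right)}\right) 106 = 70 + \left(- 6 \left(-1 - 3\right) + \left(6 - -3\right)\right) 106 = 70 + \left(- 6 \left(-1 - 3\right) + \left(6 + 3\right)\right) 106 = 70 + \left(\left(-6\right) \left(-4\right) + 9\right) 106 = 70 + \left(24 + 9\right) 106 = 70 + 33 \cdot 106 = 70 + 3498 = 3568$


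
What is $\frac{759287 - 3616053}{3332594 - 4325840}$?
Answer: $\frac{1428383}{496623} \approx 2.8762$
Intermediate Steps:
$\frac{759287 - 3616053}{3332594 - 4325840} = - \frac{2856766}{-993246} = \left(-2856766\right) \left(- \frac{1}{993246}\right) = \frac{1428383}{496623}$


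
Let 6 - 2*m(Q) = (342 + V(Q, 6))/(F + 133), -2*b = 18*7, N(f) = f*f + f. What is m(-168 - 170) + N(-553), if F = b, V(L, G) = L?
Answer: 10684064/35 ≈ 3.0526e+5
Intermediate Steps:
N(f) = f + f² (N(f) = f² + f = f + f²)
b = -63 (b = -9*7 = -½*126 = -63)
F = -63
m(Q) = 39/70 - Q/140 (m(Q) = 3 - (342 + Q)/(2*(-63 + 133)) = 3 - (342 + Q)/(2*70) = 3 - (171/35 + Q/70)/2 = 3 + (-171/70 - Q/140) = 39/70 - Q/140)
m(-168 - 170) + N(-553) = (39/70 - (-168 - 170)/140) - 553*(1 - 553) = (39/70 - 1/140*(-338)) - 553*(-552) = (39/70 + 169/70) + 305256 = 104/35 + 305256 = 10684064/35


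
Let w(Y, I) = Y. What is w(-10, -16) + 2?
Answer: -8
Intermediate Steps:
w(-10, -16) + 2 = -10 + 2 = -8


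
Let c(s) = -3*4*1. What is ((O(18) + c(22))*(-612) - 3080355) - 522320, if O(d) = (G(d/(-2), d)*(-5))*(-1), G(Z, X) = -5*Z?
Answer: -3733031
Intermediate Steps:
O(d) = 25*d/2 (O(d) = (-5*d/(-2)*(-5))*(-1) = (-5*d*(-1)/2*(-5))*(-1) = (-(-5)*d/2*(-5))*(-1) = ((5*d/2)*(-5))*(-1) = -25*d/2*(-1) = 25*d/2)
c(s) = -12 (c(s) = -12*1 = -12)
((O(18) + c(22))*(-612) - 3080355) - 522320 = (((25/2)*18 - 12)*(-612) - 3080355) - 522320 = ((225 - 12)*(-612) - 3080355) - 522320 = (213*(-612) - 3080355) - 522320 = (-130356 - 3080355) - 522320 = -3210711 - 522320 = -3733031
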